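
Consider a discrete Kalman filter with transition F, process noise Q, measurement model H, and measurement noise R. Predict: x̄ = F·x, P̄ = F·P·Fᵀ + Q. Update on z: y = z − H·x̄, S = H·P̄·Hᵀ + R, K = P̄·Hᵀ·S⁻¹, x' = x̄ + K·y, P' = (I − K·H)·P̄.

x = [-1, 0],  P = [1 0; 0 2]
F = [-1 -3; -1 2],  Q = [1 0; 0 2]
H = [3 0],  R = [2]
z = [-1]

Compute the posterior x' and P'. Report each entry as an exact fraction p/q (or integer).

x̄ = F·x = [1, 1]
P̄ = F·P·Fᵀ + Q = [20 -11; -11 11]
y = z − H·x̄ = [-4]
S = H·P̄·Hᵀ + R = [182]
K = P̄·Hᵀ·S⁻¹ = [30/91; -33/182]
x' = x̄ + K·y = [-29/91, 157/91]
P' = (I − K·H)·P̄ = [20/91 -11/91; -11/91 913/182]

x' = [-29/91, 157/91]
P' = [20/91 -11/91; -11/91 913/182]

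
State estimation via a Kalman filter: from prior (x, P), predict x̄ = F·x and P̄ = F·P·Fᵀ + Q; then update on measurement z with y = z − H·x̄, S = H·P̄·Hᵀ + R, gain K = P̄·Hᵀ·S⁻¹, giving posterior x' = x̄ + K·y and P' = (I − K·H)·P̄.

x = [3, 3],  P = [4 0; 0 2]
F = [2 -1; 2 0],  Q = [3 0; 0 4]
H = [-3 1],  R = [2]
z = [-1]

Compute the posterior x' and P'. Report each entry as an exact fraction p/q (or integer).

x̄ = F·x = [3, 6]
P̄ = F·P·Fᵀ + Q = [21 16; 16 20]
y = z − H·x̄ = [2]
S = H·P̄·Hᵀ + R = [115]
K = P̄·Hᵀ·S⁻¹ = [-47/115; -28/115]
x' = x̄ + K·y = [251/115, 634/115]
P' = (I − K·H)·P̄ = [206/115 524/115; 524/115 1516/115]

x' = [251/115, 634/115]
P' = [206/115 524/115; 524/115 1516/115]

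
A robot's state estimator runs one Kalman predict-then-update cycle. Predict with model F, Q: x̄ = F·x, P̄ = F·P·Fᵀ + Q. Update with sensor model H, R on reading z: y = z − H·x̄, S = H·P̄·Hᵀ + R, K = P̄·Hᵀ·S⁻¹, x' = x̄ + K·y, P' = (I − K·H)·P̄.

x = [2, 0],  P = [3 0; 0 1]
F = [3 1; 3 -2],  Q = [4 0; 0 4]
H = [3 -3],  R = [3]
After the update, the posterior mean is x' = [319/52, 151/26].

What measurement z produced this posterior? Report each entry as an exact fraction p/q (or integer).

x̄ = F·x = [6, 6]
P̄ = F·P·Fᵀ + Q = [32 25; 25 35]
S = H·P̄·Hᵀ + R = [156]
K = P̄·Hᵀ·S⁻¹ = [7/52; -5/26]
x' − x̄ = [7/52, -5/26] = K·y
y = (KᵀK)⁻¹·Kᵀ·(x' − x̄) = [1]
z = y + H·x̄ = [1] + [0] = [1]

z = [1]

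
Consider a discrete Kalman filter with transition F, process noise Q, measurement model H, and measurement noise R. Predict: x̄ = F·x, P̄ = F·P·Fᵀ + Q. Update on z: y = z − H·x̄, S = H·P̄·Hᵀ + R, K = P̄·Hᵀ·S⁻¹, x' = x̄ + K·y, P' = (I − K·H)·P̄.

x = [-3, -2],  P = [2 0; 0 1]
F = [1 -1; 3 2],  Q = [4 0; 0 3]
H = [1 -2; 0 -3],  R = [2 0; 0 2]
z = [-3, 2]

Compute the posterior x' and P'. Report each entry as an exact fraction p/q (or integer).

x' = [-5893/2067, -1096/2067]
P' = [4162/2067 652/2067; 652/2067 418/2067]

x̄ = F·x = [-1, -13]
P̄ = F·P·Fᵀ + Q = [7 4; 4 25]
y = z − H·x̄ = [-28, -37]
S = H·P̄·Hᵀ + R = [93 138; 138 227]
K = P̄·Hᵀ·S⁻¹ = [1429/2067 -326/689; -92/2067 -209/689]
x' = x̄ + K·y = [-5893/2067, -1096/2067]
P' = (I − K·H)·P̄ = [4162/2067 652/2067; 652/2067 418/2067]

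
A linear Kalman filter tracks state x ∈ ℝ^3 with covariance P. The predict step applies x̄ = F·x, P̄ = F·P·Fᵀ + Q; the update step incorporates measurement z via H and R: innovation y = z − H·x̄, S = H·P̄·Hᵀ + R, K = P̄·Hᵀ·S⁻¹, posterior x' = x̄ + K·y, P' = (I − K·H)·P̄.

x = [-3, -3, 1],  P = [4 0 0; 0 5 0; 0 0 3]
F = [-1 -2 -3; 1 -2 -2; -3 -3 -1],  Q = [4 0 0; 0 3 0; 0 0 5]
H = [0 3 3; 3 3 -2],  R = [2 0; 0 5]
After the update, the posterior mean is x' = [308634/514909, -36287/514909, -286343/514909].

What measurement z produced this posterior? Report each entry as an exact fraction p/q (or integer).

z = [-2, 3]

x̄ = F·x = [6, 1, 17]
P̄ = F·P·Fᵀ + Q = [55 34 51; 34 39 24; 51 24 89]
S = H·P̄·Hᵀ + R = [1586 654; 654 919]
K = P̄·Hᵀ·S⁻¹ = [126435/1029818 47460/514909; 61857/1029818 73800/514909; 280803/1029818 -73582/514909]
x' − x̄ = [-2780820/514909, -551196/514909, -9039796/514909] = K·y
y = (KᵀK)⁻¹·Kᵀ·(x' − x̄) = [-56, 16]
z = y + H·x̄ = [-56, 16] + [54, -13] = [-2, 3]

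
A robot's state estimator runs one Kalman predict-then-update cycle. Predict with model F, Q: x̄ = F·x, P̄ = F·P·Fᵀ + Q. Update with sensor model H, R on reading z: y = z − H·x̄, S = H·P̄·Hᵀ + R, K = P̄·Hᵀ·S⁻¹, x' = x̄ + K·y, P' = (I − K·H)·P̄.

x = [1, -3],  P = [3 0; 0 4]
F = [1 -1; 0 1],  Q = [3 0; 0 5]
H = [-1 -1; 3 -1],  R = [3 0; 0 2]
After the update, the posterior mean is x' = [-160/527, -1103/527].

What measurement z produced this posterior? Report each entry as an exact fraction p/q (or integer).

x̄ = F·x = [4, -3]
P̄ = F·P·Fᵀ + Q = [10 -4; -4 9]
S = H·P̄·Hᵀ + R = [14 -13; -13 125]
K = P̄·Hᵀ·S⁻¹ = [-308/1581 398/1581; -898/1581 -359/1581]
x' − x̄ = [-2268/527, 478/527] = K·y
y = (KᵀK)⁻¹·Kᵀ·(x' − x̄) = [4, -14]
z = y + H·x̄ = [4, -14] + [-1, 15] = [3, 1]

z = [3, 1]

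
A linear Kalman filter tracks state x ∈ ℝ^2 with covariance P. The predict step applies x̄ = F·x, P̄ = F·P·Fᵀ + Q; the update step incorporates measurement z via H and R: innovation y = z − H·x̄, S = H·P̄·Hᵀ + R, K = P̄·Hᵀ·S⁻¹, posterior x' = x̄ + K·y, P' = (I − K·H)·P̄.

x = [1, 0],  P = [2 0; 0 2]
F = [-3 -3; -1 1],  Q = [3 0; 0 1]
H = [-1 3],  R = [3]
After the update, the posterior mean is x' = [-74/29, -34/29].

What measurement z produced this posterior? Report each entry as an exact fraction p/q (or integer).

z = [-1]

x̄ = F·x = [-3, -1]
P̄ = F·P·Fᵀ + Q = [39 0; 0 5]
S = H·P̄·Hᵀ + R = [87]
K = P̄·Hᵀ·S⁻¹ = [-13/29; 5/29]
x' − x̄ = [13/29, -5/29] = K·y
y = (KᵀK)⁻¹·Kᵀ·(x' − x̄) = [-1]
z = y + H·x̄ = [-1] + [0] = [-1]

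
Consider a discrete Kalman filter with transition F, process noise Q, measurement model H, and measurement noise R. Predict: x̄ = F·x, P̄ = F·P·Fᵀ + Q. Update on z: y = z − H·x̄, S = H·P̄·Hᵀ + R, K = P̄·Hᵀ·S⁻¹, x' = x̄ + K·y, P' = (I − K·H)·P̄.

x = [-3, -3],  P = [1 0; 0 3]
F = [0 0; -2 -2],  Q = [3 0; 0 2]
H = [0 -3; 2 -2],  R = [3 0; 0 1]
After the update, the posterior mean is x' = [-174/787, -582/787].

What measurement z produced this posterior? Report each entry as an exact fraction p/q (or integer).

x̄ = F·x = [0, 12]
P̄ = F·P·Fᵀ + Q = [3 0; 0 18]
S = H·P̄·Hᵀ + R = [165 108; 108 85]
K = P̄·Hᵀ·S⁻¹ = [-216/787 330/787; -234/787 -36/787]
x' − x̄ = [-174/787, -10026/787] = K·y
y = (KᵀK)⁻¹·Kᵀ·(x' − x̄) = [39, 25]
z = y + H·x̄ = [39, 25] + [-36, -24] = [3, 1]

z = [3, 1]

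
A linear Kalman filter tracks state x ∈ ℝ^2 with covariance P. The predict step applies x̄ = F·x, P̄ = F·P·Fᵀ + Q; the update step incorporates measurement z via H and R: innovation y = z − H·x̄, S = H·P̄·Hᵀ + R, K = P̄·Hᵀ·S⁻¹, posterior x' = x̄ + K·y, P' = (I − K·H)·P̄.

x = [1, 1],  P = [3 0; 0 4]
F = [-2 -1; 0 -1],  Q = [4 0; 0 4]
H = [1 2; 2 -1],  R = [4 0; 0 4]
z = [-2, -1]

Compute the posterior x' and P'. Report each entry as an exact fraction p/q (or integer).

x̄ = F·x = [-3, -1]
P̄ = F·P·Fᵀ + Q = [20 4; 4 8]
y = z − H·x̄ = [3, 4]
S = H·P̄·Hᵀ + R = [72 36; 36 76]
K = P̄·Hᵀ·S⁻¹ = [52/261 11/29; 95/261 -5/29]
x' = x̄ + K·y = [-77/87, -52/87]
P' = (I − K·H)·P̄ = [200/261 4/261; 4/261 188/261]

x' = [-77/87, -52/87]
P' = [200/261 4/261; 4/261 188/261]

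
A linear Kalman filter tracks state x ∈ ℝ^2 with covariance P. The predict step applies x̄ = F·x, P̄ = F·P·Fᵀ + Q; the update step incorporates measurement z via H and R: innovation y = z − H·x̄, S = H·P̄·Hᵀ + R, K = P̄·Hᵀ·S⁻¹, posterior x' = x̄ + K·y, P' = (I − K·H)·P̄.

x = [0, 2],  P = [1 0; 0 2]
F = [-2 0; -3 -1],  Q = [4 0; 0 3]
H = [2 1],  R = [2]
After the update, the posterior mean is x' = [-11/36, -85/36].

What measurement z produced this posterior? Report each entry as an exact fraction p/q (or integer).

z = [-3]

x̄ = F·x = [0, -2]
P̄ = F·P·Fᵀ + Q = [8 6; 6 14]
S = H·P̄·Hᵀ + R = [72]
K = P̄·Hᵀ·S⁻¹ = [11/36; 13/36]
x' − x̄ = [-11/36, -13/36] = K·y
y = (KᵀK)⁻¹·Kᵀ·(x' − x̄) = [-1]
z = y + H·x̄ = [-1] + [-2] = [-3]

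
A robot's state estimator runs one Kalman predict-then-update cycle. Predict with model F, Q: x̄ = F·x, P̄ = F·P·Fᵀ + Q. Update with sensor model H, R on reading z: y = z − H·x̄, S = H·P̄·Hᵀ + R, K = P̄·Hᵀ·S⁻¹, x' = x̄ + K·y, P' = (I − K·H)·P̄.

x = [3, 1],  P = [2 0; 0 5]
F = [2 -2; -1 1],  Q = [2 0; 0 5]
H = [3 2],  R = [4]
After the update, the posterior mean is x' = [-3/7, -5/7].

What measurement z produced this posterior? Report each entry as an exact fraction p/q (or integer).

z = [-3]

x̄ = F·x = [4, -2]
P̄ = F·P·Fᵀ + Q = [30 -14; -14 12]
S = H·P̄·Hᵀ + R = [154]
K = P̄·Hᵀ·S⁻¹ = [31/77; -9/77]
x' − x̄ = [-31/7, 9/7] = K·y
y = (KᵀK)⁻¹·Kᵀ·(x' − x̄) = [-11]
z = y + H·x̄ = [-11] + [8] = [-3]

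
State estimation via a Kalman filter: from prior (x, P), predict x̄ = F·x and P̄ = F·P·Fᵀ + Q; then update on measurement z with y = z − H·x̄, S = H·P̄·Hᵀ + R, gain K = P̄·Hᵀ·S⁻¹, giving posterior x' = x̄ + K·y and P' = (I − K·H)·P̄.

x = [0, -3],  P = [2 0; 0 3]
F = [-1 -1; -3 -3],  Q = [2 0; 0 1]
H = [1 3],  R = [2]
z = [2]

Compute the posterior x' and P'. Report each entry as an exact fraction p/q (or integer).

x' = [83/513, 37/57]
P' = [887/513 -29/57; -29/57 7/19]

x̄ = F·x = [3, 9]
P̄ = F·P·Fᵀ + Q = [7 15; 15 46]
y = z − H·x̄ = [-28]
S = H·P̄·Hᵀ + R = [513]
K = P̄·Hᵀ·S⁻¹ = [52/513; 17/57]
x' = x̄ + K·y = [83/513, 37/57]
P' = (I − K·H)·P̄ = [887/513 -29/57; -29/57 7/19]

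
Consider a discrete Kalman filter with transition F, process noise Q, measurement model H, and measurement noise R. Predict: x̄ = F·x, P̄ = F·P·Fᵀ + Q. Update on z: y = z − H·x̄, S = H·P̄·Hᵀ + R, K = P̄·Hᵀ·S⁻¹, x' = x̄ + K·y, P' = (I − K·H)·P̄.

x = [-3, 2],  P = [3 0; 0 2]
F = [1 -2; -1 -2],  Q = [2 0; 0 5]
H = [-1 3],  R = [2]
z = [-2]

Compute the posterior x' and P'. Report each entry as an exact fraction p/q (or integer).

x' = [-305/43, -3]
P' = [1673/129 13/3; 13/3 5/3]

x̄ = F·x = [-7, -1]
P̄ = F·P·Fᵀ + Q = [13 5; 5 16]
y = z − H·x̄ = [-6]
S = H·P̄·Hᵀ + R = [129]
K = P̄·Hᵀ·S⁻¹ = [2/129; 1/3]
x' = x̄ + K·y = [-305/43, -3]
P' = (I − K·H)·P̄ = [1673/129 13/3; 13/3 5/3]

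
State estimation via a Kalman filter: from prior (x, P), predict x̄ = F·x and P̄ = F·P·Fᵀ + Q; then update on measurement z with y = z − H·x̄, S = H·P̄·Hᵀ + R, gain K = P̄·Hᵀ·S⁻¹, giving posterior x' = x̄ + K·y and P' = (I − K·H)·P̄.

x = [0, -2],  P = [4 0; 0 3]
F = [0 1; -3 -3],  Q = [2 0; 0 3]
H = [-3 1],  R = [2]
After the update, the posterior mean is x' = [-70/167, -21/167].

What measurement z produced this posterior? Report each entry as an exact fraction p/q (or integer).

z = [1]

x̄ = F·x = [-2, 6]
P̄ = F·P·Fᵀ + Q = [5 -9; -9 66]
S = H·P̄·Hᵀ + R = [167]
K = P̄·Hᵀ·S⁻¹ = [-24/167; 93/167]
x' − x̄ = [264/167, -1023/167] = K·y
y = (KᵀK)⁻¹·Kᵀ·(x' − x̄) = [-11]
z = y + H·x̄ = [-11] + [12] = [1]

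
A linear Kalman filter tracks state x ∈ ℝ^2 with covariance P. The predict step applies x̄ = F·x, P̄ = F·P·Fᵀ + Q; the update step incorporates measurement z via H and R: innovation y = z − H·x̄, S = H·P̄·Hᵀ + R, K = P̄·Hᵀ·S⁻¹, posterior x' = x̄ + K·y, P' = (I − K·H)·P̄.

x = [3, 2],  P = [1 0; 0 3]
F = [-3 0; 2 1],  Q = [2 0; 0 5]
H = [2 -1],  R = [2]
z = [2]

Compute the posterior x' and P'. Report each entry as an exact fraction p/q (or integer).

x̄ = F·x = [-9, 8]
P̄ = F·P·Fᵀ + Q = [11 -6; -6 12]
y = z − H·x̄ = [28]
S = H·P̄·Hᵀ + R = [82]
K = P̄·Hᵀ·S⁻¹ = [14/41; -12/41]
x' = x̄ + K·y = [23/41, -8/41]
P' = (I − K·H)·P̄ = [59/41 90/41; 90/41 204/41]

x' = [23/41, -8/41]
P' = [59/41 90/41; 90/41 204/41]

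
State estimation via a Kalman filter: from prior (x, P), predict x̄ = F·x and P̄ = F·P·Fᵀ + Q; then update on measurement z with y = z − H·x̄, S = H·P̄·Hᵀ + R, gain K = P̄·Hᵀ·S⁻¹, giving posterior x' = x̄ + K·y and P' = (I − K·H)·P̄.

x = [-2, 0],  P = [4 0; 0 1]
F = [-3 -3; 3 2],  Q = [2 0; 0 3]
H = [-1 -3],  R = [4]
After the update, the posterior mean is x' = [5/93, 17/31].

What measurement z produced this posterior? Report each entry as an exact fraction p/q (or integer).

x̄ = F·x = [6, -6]
P̄ = F·P·Fᵀ + Q = [47 -42; -42 43]
S = H·P̄·Hᵀ + R = [186]
K = P̄·Hᵀ·S⁻¹ = [79/186; -29/62]
x' − x̄ = [-553/93, 203/31] = K·y
y = (KᵀK)⁻¹·Kᵀ·(x' − x̄) = [-14]
z = y + H·x̄ = [-14] + [12] = [-2]

z = [-2]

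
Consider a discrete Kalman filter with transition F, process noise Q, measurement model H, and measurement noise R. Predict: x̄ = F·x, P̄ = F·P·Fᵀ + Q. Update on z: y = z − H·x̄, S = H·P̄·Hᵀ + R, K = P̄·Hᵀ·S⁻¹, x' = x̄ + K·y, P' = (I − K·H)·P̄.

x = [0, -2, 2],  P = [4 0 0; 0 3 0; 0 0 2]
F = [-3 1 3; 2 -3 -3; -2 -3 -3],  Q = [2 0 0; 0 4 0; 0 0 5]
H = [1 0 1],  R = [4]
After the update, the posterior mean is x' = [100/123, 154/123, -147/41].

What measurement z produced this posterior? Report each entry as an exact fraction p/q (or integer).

z = [-3]

x̄ = F·x = [4, 0, 0]
P̄ = F·P·Fᵀ + Q = [59 -51 -3; -51 65 29; -3 29 66]
S = H·P̄·Hᵀ + R = [123]
K = P̄·Hᵀ·S⁻¹ = [56/123; -22/123; 21/41]
x' − x̄ = [-392/123, 154/123, -147/41] = K·y
y = (KᵀK)⁻¹·Kᵀ·(x' − x̄) = [-7]
z = y + H·x̄ = [-7] + [4] = [-3]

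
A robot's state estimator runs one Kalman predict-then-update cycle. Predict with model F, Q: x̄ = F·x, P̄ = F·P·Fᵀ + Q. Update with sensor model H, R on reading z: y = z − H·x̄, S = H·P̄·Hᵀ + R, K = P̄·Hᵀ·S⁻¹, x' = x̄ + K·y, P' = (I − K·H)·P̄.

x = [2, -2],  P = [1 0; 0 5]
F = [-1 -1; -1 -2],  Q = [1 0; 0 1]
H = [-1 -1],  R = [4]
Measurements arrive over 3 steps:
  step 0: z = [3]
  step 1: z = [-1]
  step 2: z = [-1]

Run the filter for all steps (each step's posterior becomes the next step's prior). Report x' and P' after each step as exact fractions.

step 0: x' = [-18/11, -1], P' = [61/55 1/5; 1/5 11/5]
step 1: x' = [319/359, 272/359], P' = [2016/1795 364/1795; 364/1795 3556/1795]
step 2: x' = [179/6134, 17335/55206], P' = [6899/6134 1241/6134; 1241/6134 107675/55206]

step 0: x̄ = F·x = [0, 2]
step 0: P̄ = F·P·Fᵀ + Q = [7 11; 11 22]
step 0: y = z − H·x̄ = [5]
step 0: S = H·P̄·Hᵀ + R = [55]
step 0: K = P̄·Hᵀ·S⁻¹ = [-18/55; -3/5]
step 0: x' = x̄ + K·y = [-18/11, -1]
step 0: P' = (I − K·H)·P̄ = [61/55 1/5; 1/5 11/5]
step 1: x̄ = F·x = [29/11, 40/11]
step 1: P̄ = F·P·Fᵀ + Q = [259/55 336/55; 336/55 644/55]
step 1: y = z − H·x̄ = [58/11]
step 1: S = H·P̄·Hᵀ + R = [359/11]
step 1: K = P̄·Hᵀ·S⁻¹ = [-119/359; -196/359]
step 1: x' = x̄ + K·y = [319/359, 272/359]
step 1: P' = (I − K·H)·P̄ = [2016/1795 364/1795; 364/1795 3556/1795]
step 2: x̄ = F·x = [-591/359, -863/359]
step 2: P̄ = F·P·Fᵀ + Q = [1619/359 2044/359; 2044/359 19491/1795]
step 2: y = z − H·x̄ = [-1813/359]
step 2: S = H·P̄·Hᵀ + R = [55206/1795]
step 2: K = P̄·Hᵀ·S⁻¹ = [-2035/6134; -29711/55206]
step 2: x' = x̄ + K·y = [179/6134, 17335/55206]
step 2: P' = (I − K·H)·P̄ = [6899/6134 1241/6134; 1241/6134 107675/55206]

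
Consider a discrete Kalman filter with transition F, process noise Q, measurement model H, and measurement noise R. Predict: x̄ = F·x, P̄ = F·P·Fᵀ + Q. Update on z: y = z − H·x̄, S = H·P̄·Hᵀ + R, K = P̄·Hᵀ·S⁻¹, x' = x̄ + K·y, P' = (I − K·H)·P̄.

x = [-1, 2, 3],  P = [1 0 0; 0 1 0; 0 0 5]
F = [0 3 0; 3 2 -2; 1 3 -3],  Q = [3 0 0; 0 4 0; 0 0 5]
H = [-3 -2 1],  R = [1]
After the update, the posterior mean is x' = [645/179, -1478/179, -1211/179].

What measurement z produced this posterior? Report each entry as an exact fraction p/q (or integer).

z = [-1]

x̄ = F·x = [6, -5, -4]
P̄ = F·P·Fᵀ + Q = [12 6 9; 6 37 39; 9 39 60]
S = H·P̄·Hᵀ + R = [179]
K = P̄·Hᵀ·S⁻¹ = [-39/179; -53/179; -45/179]
x' − x̄ = [-429/179, -583/179, -495/179] = K·y
y = (KᵀK)⁻¹·Kᵀ·(x' − x̄) = [11]
z = y + H·x̄ = [11] + [-12] = [-1]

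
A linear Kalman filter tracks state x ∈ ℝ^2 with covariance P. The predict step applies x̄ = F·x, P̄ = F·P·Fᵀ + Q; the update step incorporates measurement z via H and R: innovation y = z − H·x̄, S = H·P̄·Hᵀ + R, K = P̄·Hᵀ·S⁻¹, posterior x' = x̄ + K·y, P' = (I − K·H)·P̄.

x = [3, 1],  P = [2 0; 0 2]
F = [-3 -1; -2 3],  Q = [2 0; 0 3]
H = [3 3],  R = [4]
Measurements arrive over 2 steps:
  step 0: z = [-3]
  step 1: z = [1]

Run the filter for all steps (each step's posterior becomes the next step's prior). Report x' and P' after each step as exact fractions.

step 0: x' = [-2686/571, 2067/571], P' = [5506/571 -5394/571; -5394/571 5534/571]
step 1: x' = [4193559/2436973, -3311740/2436973], P' = [5820202/2436973 -5507970/2436973; -5507970/2436973 6277822/2436973]

step 0: x̄ = F·x = [-10, -3]
step 0: P̄ = F·P·Fᵀ + Q = [22 6; 6 29]
step 0: y = z − H·x̄ = [36]
step 0: S = H·P̄·Hᵀ + R = [571]
step 0: K = P̄·Hᵀ·S⁻¹ = [84/571; 105/571]
step 0: x' = x̄ + K·y = [-2686/571, 2067/571]
step 0: P' = (I − K·H)·P̄ = [5506/571 -5394/571; -5394/571 5534/571]
step 1: x̄ = F·x = [5991/571, 11573/571]
step 1: P̄ = F·P·Fᵀ + Q = [23866/571 54192/571; 54192/571 138271/571]
step 1: y = z − H·x̄ = [-52121/571]
step 1: S = H·P̄·Hᵀ + R = [2436973/571]
step 1: K = P̄·Hᵀ·S⁻¹ = [234174/2436973; 577389/2436973]
step 1: x' = x̄ + K·y = [4193559/2436973, -3311740/2436973]
step 1: P' = (I − K·H)·P̄ = [5820202/2436973 -5507970/2436973; -5507970/2436973 6277822/2436973]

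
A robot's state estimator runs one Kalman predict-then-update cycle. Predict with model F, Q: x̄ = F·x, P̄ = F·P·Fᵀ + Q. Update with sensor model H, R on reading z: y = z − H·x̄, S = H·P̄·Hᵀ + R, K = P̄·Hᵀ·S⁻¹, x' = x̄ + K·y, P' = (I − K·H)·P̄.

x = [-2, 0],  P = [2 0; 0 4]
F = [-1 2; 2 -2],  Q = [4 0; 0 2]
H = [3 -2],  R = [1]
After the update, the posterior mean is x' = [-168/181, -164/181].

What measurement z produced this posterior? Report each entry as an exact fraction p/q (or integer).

x̄ = F·x = [2, -4]
P̄ = F·P·Fᵀ + Q = [22 -20; -20 26]
S = H·P̄·Hᵀ + R = [543]
K = P̄·Hᵀ·S⁻¹ = [106/543; -112/543]
x' − x̄ = [-530/181, 560/181] = K·y
y = (KᵀK)⁻¹·Kᵀ·(x' − x̄) = [-15]
z = y + H·x̄ = [-15] + [14] = [-1]

z = [-1]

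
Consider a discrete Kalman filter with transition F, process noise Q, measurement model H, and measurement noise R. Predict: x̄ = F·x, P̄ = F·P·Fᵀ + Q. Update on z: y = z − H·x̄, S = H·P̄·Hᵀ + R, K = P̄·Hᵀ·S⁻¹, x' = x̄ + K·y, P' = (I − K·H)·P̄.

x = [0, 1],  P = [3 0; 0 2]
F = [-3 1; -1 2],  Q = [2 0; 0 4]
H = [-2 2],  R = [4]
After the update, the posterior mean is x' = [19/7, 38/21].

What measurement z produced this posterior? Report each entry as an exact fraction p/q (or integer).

z = [-2]

x̄ = F·x = [1, 2]
P̄ = F·P·Fᵀ + Q = [31 13; 13 15]
S = H·P̄·Hᵀ + R = [84]
K = P̄·Hᵀ·S⁻¹ = [-3/7; 1/21]
x' − x̄ = [12/7, -4/21] = K·y
y = (KᵀK)⁻¹·Kᵀ·(x' − x̄) = [-4]
z = y + H·x̄ = [-4] + [2] = [-2]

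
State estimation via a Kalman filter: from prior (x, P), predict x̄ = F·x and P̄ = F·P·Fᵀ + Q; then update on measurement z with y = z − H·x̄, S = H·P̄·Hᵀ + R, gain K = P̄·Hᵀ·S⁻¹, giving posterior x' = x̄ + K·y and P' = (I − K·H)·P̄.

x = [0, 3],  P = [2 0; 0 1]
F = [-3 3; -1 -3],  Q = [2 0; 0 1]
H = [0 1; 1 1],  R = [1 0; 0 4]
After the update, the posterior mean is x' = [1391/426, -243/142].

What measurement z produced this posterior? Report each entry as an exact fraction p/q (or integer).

x̄ = F·x = [9, -9]
P̄ = F·P·Fᵀ + Q = [29 -3; -3 12]
S = H·P̄·Hᵀ + R = [13 9; 9 39]
K = P̄·Hᵀ·S⁻¹ = [-117/142 365/426; 129/142 3/142]
x' − x̄ = [-2443/426, 1035/142] = K·y
y = (KᵀK)⁻¹·Kᵀ·(x' − x̄) = [8, 1]
z = y + H·x̄ = [8, 1] + [-9, 0] = [-1, 1]

z = [-1, 1]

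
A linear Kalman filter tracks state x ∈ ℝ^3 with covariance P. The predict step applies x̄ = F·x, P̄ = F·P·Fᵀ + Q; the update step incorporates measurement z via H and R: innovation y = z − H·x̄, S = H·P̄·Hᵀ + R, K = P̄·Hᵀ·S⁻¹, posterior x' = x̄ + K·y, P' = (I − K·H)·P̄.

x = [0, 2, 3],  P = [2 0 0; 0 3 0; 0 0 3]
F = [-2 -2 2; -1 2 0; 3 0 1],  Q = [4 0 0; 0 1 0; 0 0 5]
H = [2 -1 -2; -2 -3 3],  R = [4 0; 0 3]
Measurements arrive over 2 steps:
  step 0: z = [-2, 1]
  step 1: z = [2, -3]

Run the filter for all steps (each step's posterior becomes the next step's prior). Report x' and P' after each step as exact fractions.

step 0: x̄ = F·x = [2, 4, 3]
step 0: P̄ = F·P·Fᵀ + Q = [36 -8 -6; -8 15 -6; -6 -6 26]
step 0: y = z − H·x̄ = [4, 8]
step 0: S = H·P̄·Hᵀ + R = [323 -301; -301 600]
step 0: K = P̄·Hᵀ·S⁻¹ = [35334/103199 6374/103199; -25547/103199 -20900/103199; -2292/103199 17426/103199]
step 0: x' = x̄ + K·y = [398726/103199, 143408/103199, 439837/103199]
step 0: P' = (I − K·H)·P̄ = [885120/103199 145332/103199 741786/103199; 145332/103199 80292/103199 156280/103199; 741786/103199 156280/103199 668230/103199]
step 1: x̄ = F·x = [-204594/103199, -3610/3329, 1636015/103199]
step 1: P̄ = F·P·Fᵀ + Q = [925492/103199 9676/3329 -2191668/103199; 9676/3329 23489/3329 -71374/3329; -2191668/103199 -71374/3329 13601021/103199]
step 1: y = z − H·x̄ = [3775706/103199, -5962560/103199]
step 1: S = H·P̄·Hᵀ + R = [66730151/103199 -112877903/103199; -112877903/103199 202700365/103199]
step 1: K = P̄·Hᵀ·S⁻¹ = [727791354/3802386547 230345182/3802386547; -932971226/3802386547 -696291651/3802386547; -1008431883/7604773094 1382737821/7604773094]
step 1: x' = x̄ + K·y = [5780421714/3802386547, 1972214966/3802386547, 1886274674/3802386547]
step 1: P' = (I − K·H)·P̄ = [13064714940/3802386547 1779318060/3802386547 10719473202/3802386547; 1779318060/3802386547 2103560082/3802386547 2593480471/3802386547; 10719473202/3802386547 2593480471/3802386547 20862329699/7604773094]

step 0: x' = [398726/103199, 143408/103199, 439837/103199], P' = [885120/103199 145332/103199 741786/103199; 145332/103199 80292/103199 156280/103199; 741786/103199 156280/103199 668230/103199]
step 1: x' = [5780421714/3802386547, 1972214966/3802386547, 1886274674/3802386547], P' = [13064714940/3802386547 1779318060/3802386547 10719473202/3802386547; 1779318060/3802386547 2103560082/3802386547 2593480471/3802386547; 10719473202/3802386547 2593480471/3802386547 20862329699/7604773094]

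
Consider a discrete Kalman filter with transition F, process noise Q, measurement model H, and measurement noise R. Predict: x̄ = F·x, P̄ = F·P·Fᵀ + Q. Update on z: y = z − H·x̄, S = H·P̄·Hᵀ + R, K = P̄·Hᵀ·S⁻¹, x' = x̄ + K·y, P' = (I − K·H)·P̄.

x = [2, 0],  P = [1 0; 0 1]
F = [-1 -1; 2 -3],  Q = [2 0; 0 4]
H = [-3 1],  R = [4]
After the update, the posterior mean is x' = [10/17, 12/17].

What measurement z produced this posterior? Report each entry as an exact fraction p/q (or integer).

z = [-2]

x̄ = F·x = [-2, 4]
P̄ = F·P·Fᵀ + Q = [4 1; 1 17]
S = H·P̄·Hᵀ + R = [51]
K = P̄·Hᵀ·S⁻¹ = [-11/51; 14/51]
x' − x̄ = [44/17, -56/17] = K·y
y = (KᵀK)⁻¹·Kᵀ·(x' − x̄) = [-12]
z = y + H·x̄ = [-12] + [10] = [-2]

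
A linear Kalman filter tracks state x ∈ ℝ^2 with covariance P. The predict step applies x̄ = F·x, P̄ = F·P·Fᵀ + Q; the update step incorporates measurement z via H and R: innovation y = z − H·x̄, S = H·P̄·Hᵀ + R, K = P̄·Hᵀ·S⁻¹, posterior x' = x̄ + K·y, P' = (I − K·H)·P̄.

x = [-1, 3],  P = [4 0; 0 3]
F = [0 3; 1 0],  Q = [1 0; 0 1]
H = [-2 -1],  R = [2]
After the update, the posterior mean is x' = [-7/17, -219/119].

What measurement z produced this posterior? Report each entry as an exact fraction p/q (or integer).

z = [3]

x̄ = F·x = [9, -1]
P̄ = F·P·Fᵀ + Q = [28 0; 0 5]
S = H·P̄·Hᵀ + R = [119]
K = P̄·Hᵀ·S⁻¹ = [-8/17; -5/119]
x' − x̄ = [-160/17, -100/119] = K·y
y = (KᵀK)⁻¹·Kᵀ·(x' − x̄) = [20]
z = y + H·x̄ = [20] + [-17] = [3]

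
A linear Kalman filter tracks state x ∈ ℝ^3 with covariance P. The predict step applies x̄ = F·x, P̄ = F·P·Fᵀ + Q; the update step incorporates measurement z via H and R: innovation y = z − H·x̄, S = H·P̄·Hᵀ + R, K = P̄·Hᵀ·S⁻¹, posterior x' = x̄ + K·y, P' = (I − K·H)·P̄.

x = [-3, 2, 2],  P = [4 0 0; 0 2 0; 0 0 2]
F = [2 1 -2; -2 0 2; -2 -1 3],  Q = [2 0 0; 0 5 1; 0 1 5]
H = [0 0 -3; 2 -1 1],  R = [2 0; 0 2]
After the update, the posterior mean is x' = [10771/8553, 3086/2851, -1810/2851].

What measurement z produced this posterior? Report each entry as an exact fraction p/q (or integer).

x̄ = F·x = [-8, 10, 10]
P̄ = F·P·Fᵀ + Q = [28 -24 -30; -24 29 29; -30 29 41]
S = H·P̄·Hᵀ + R = [371 144; 144 102]
K = P̄·Hᵀ·S⁻¹ = [330/2851 2795/8553; -327/2851 -880/2851; -939/2851 -16/2851]
x' − x̄ = [79195/8553, -25424/2851, -30320/2851] = K·y
y = (KᵀK)⁻¹·Kᵀ·(x' − x̄) = [32, 17]
z = y + H·x̄ = [32, 17] + [-30, -16] = [2, 1]

z = [2, 1]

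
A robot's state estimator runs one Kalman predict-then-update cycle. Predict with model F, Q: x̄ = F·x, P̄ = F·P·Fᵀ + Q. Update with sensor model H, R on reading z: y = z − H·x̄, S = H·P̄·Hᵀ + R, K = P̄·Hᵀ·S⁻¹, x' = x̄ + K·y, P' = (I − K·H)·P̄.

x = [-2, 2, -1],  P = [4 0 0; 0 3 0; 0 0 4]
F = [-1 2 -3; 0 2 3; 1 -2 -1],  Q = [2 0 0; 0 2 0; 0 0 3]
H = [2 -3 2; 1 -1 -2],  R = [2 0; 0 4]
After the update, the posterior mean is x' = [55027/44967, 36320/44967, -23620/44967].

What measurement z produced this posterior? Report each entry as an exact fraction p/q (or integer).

z = [-1, 1]

x̄ = F·x = [9, 1, -5]
P̄ = F·P·Fᵀ + Q = [54 -24 -4; -24 50 -24; -4 -24 23]
S = H·P̄·Hᵀ + R = [1304 198; 198 168]
K = P̄·Hᵀ·S⁻¹ = [989/14989 19522/44967; -3015/14989 3701/44967; 1969/14989 -13921/44967]
x' − x̄ = [-349676/44967, -8647/44967, 201215/44967] = K·y
y = (KᵀK)⁻¹·Kᵀ·(x' − x̄) = [-6, -17]
z = y + H·x̄ = [-6, -17] + [5, 18] = [-1, 1]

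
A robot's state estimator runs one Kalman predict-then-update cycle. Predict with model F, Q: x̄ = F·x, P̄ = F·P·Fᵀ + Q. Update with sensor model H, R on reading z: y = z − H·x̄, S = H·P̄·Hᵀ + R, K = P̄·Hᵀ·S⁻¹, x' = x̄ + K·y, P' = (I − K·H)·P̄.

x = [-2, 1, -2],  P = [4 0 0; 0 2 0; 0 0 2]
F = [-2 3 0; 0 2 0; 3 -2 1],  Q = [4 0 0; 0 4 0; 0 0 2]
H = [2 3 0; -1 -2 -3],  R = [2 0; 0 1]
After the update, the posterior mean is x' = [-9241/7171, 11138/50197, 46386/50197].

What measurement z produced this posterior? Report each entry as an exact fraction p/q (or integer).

x̄ = F·x = [7, 2, -10]
P̄ = F·P·Fᵀ + Q = [38 12 -36; 12 12 -8; -36 -8 48]
S = H·P̄·Hᵀ + R = [406 56; 56 255]
K = P̄·Hᵀ·S⁻¹ = [1856/7171 886/7171; 7986/50197 -588/7171; -9664/50197 -2284/7171]
x' − x̄ = [-59438/7171, -89256/50197, 548356/50197] = K·y
y = (KᵀK)⁻¹·Kᵀ·(x' − x̄) = [-22, -21]
z = y + H·x̄ = [-22, -21] + [20, 19] = [-2, -2]

z = [-2, -2]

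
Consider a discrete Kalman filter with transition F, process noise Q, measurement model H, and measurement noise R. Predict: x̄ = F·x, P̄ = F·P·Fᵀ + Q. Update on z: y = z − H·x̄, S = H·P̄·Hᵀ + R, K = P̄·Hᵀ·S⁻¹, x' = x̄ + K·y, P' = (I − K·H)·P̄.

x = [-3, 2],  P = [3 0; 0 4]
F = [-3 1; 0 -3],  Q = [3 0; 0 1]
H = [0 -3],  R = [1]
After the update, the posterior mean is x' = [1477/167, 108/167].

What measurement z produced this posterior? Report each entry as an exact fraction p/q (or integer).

x̄ = F·x = [11, -6]
P̄ = F·P·Fᵀ + Q = [34 -12; -12 37]
S = H·P̄·Hᵀ + R = [334]
K = P̄·Hᵀ·S⁻¹ = [18/167; -111/334]
x' − x̄ = [-360/167, 1110/167] = K·y
y = (KᵀK)⁻¹·Kᵀ·(x' − x̄) = [-20]
z = y + H·x̄ = [-20] + [18] = [-2]

z = [-2]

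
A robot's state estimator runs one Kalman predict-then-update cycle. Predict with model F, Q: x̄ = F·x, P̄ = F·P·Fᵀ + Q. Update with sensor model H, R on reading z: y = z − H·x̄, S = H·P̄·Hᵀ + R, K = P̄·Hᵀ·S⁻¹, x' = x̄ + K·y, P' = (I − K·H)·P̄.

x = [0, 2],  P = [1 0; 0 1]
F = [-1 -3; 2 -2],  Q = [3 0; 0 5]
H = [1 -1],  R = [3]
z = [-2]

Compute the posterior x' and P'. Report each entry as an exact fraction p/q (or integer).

x' = [-6, -4]
P' = [64/7 55/7; 55/7 64/7]

x̄ = F·x = [-6, -4]
P̄ = F·P·Fᵀ + Q = [13 4; 4 13]
y = z − H·x̄ = [0]
S = H·P̄·Hᵀ + R = [21]
K = P̄·Hᵀ·S⁻¹ = [3/7; -3/7]
x' = x̄ + K·y = [-6, -4]
P' = (I − K·H)·P̄ = [64/7 55/7; 55/7 64/7]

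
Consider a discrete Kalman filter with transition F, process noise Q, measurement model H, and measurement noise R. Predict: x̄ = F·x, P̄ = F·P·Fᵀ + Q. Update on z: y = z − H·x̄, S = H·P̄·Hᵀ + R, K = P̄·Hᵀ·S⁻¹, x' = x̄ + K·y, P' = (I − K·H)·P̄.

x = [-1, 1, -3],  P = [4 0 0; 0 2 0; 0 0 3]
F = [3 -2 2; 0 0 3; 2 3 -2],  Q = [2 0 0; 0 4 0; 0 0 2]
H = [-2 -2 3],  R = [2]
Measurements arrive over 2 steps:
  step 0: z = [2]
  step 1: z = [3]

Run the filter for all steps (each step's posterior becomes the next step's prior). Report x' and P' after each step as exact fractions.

step 0: x' = [-1841/575, -691/575, -257/115], P' = [21798/575 -1202/575 2736/115; -1202/575 6273/575 666/115; 2736/115 666/115 456/23]
step 1: x' = [-12732837/2618557, -10326405/2618557, -12747703/2618557], P' = [29411712/2618557 17629628/2618557 30667176/2618557; 17629628/2618557 168107312/2618557 123543340/2618557; 30667176/2618557 123543340/2618557 102738654/2618557]

step 0: x̄ = F·x = [-11, -9, 7]
step 0: P̄ = F·P·Fᵀ + Q = [58 18 0; 18 31 -18; 0 -18 48]
step 0: y = z − H·x̄ = [-59]
step 0: S = H·P̄·Hᵀ + R = [1150]
step 0: K = P̄·Hᵀ·S⁻¹ = [-76/575; -76/575; 18/115]
step 0: x' = x̄ + K·y = [-1841/575, -691/575, -257/115]
step 0: P' = (I − K·H)·P̄ = [21798/575 -1202/575 2736/115; -1202/575 6273/575 666/115; 2736/115 666/115 456/23]
step 1: x̄ = F·x = [-6711/575, -771/115, -637/115]
step 1: P̄ = F·P·Fᵀ + Q = [419968/575 34308/115 9496/115; 34308/115 4196/23 1746/23; 9496/115 1746/23 1063/23]
step 1: y = z − H·x̄ = [-9852/575]
step 1: S = H·P̄·Hᵀ + R = [2618557/575]
step 1: K = P̄·Hᵀ·S⁻¹ = [-1040576/2618557; -421930/2618557; -102535/2618557]
step 1: x' = x̄ + K·y = [-12732837/2618557, -10326405/2618557, -12747703/2618557]
step 1: P' = (I − K·H)·P̄ = [29411712/2618557 17629628/2618557 30667176/2618557; 17629628/2618557 168107312/2618557 123543340/2618557; 30667176/2618557 123543340/2618557 102738654/2618557]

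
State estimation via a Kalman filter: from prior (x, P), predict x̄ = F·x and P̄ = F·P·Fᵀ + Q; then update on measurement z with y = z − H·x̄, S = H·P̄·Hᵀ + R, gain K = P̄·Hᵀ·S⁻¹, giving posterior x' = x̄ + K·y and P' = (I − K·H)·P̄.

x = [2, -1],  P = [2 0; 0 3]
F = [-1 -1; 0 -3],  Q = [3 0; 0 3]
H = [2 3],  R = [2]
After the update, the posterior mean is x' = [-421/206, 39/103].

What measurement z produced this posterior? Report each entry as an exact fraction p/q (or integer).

x̄ = F·x = [-1, 3]
P̄ = F·P·Fᵀ + Q = [8 9; 9 30]
S = H·P̄·Hᵀ + R = [412]
K = P̄·Hᵀ·S⁻¹ = [43/412; 27/103]
x' − x̄ = [-215/206, -270/103] = K·y
y = (KᵀK)⁻¹·Kᵀ·(x' − x̄) = [-10]
z = y + H·x̄ = [-10] + [7] = [-3]

z = [-3]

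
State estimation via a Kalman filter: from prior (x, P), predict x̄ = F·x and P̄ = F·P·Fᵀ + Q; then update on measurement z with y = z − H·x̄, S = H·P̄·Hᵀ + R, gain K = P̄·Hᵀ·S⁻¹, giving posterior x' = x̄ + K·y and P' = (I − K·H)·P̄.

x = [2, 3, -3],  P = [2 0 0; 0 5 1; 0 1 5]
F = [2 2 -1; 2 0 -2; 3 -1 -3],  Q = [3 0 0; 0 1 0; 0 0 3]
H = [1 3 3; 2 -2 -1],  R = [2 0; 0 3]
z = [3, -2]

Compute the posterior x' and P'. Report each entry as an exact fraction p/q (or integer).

x' = [27779/272599, 203490/272599, 75420/272599]
P' = [215152/272599 122830/272599 -159678/272599; 122830/272599 260139/272599 -278905/272599; -159678/272599 -278905/272599 358757/272599]

x̄ = F·x = [13, 10, 12]
P̄ = F·P·Fᵀ + Q = [32 14 12; 14 29 44; 12 44 77]
y = z − H·x̄ = [-76, 4]
S = H·P̄·Hᵀ + R = [1936 -621; -621 340]
K = P̄·Hᵀ·S⁻¹ = [52304/272599 114774/272599; 33266/272599 1429/272599; 39939/272599 -40101/272599]
x' = x̄ + K·y = [27779/272599, 203490/272599, 75420/272599]
P' = (I − K·H)·P̄ = [215152/272599 122830/272599 -159678/272599; 122830/272599 260139/272599 -278905/272599; -159678/272599 -278905/272599 358757/272599]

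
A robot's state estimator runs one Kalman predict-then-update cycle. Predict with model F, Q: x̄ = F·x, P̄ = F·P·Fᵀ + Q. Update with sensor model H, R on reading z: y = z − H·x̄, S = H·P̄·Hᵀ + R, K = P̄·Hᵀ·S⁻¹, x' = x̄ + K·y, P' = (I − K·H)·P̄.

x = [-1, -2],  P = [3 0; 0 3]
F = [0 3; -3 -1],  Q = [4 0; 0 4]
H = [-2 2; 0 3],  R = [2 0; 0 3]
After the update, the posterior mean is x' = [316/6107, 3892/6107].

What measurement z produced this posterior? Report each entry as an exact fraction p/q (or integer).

x̄ = F·x = [-6, 5]
P̄ = F·P·Fᵀ + Q = [31 -9; -9 34]
S = H·P̄·Hᵀ + R = [334 258; 258 309]
K = P̄·Hᵀ·S⁻¹ = [-2959/6107 1937/6107; 43/6107 1980/6107]
x' − x̄ = [36958/6107, -26643/6107] = K·y
y = (KᵀK)⁻¹·Kᵀ·(x' − x̄) = [-21, -13]
z = y + H·x̄ = [-21, -13] + [22, 15] = [1, 2]

z = [1, 2]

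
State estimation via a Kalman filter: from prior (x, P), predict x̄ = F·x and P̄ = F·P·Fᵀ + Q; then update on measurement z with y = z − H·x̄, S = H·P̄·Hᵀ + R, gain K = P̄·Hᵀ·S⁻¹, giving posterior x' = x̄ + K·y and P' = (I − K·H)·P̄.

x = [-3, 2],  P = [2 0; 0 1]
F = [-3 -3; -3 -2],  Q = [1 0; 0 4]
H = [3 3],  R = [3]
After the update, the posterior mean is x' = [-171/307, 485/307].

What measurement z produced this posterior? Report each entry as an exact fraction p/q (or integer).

x̄ = F·x = [3, 5]
P̄ = F·P·Fᵀ + Q = [28 24; 24 26]
S = H·P̄·Hᵀ + R = [921]
K = P̄·Hᵀ·S⁻¹ = [52/307; 50/307]
x' − x̄ = [-1092/307, -1050/307] = K·y
y = (KᵀK)⁻¹·Kᵀ·(x' − x̄) = [-21]
z = y + H·x̄ = [-21] + [24] = [3]

z = [3]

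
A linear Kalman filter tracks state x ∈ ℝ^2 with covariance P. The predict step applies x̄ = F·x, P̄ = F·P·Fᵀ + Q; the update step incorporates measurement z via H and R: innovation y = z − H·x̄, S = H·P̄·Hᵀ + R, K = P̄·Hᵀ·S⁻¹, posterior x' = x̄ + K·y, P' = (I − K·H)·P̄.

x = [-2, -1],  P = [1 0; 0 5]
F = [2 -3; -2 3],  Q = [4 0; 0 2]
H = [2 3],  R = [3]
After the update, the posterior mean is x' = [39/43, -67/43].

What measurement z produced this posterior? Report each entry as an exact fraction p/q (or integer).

z = [-3]

x̄ = F·x = [-1, 1]
P̄ = F·P·Fᵀ + Q = [53 -49; -49 51]
S = H·P̄·Hᵀ + R = [86]
K = P̄·Hᵀ·S⁻¹ = [-41/86; 55/86]
x' − x̄ = [82/43, -110/43] = K·y
y = (KᵀK)⁻¹·Kᵀ·(x' − x̄) = [-4]
z = y + H·x̄ = [-4] + [1] = [-3]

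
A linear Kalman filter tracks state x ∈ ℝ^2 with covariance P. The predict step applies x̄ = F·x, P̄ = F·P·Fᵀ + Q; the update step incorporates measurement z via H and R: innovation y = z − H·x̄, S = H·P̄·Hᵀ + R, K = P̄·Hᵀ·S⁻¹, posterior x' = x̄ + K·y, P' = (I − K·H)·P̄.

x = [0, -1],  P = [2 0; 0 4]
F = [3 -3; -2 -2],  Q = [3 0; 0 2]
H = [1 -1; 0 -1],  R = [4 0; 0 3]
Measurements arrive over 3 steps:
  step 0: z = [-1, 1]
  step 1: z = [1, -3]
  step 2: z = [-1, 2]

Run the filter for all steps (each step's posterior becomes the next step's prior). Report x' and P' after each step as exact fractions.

step 0: x̄ = F·x = [3, 2]
step 0: P̄ = F·P·Fᵀ + Q = [57 12; 12 26]
step 0: y = z − H·x̄ = [-2, 3]
step 0: S = H·P̄·Hᵀ + R = [63 14; 14 29]
step 0: K = P̄·Hᵀ·S⁻¹ = [1473/1631 -198/233; -6/233 -206/233]
step 0: x' = x̄ + K·y = [-2211/1631, -140/233]
step 0: P' = (I − K·H)·P̄ = [10050/1631 594/233; 594/233 618/233]
step 1: x̄ = F·x = [-3693/1631, 6382/1631]
step 1: P̄ = F·P·Fᵀ + Q = [59433/1631 -34344/1631; -34344/1631 94030/1631]
step 1: y = z − H·x̄ = [11706/1631, 1489/1631]
step 1: S = H·P̄·Hᵀ + R = [228675/1631 128374/1631; 128374/1631 98923/1631]
step 1: K = P̄·Hᵀ·S⁻¹ = [2984565/3765379 -2565858/3765379; -385122/3765379 -3079354/3765379]
step 1: x' = x̄ + K·y = [10552551/3765379, 9158340/3765379]
step 1: P' = (I − K·H)·P̄ = [19635834/3765379 7697574/3765379; 7697574/3765379 9238062/3765379]
step 2: x̄ = F·x = [4182633/3765379, -39421782/3765379]
step 2: P̄ = F·P·Fᵀ + Q = [132604869/3765379 -62386632/3765379; -62386632/3765379 184606934/3765379]
step 2: y = z − H·x̄ = [-47369794/3765379, -31891024/3765379]
step 2: S = H·P̄·Hᵀ + R = [457046583/3765379 246993566/3765379; 246993566/3765379 195903071/3765379]
step 2: K = P̄·Hᵀ·S⁻¹ = [6052601121/7577194103 -5218080090/7577194103; -740980698/7577194103 -6206054354/7577194103]
step 2: x' = x̄ + K·y = [-23532273585/7577194103, -17445511522/7577194103]
step 2: P' = (I − K·H)·P̄ = [39864644754/7577194103 15654240270/7577194103; 15654240270/7577194103 18618163062/7577194103]

step 0: x' = [-2211/1631, -140/233], P' = [10050/1631 594/233; 594/233 618/233]
step 1: x' = [10552551/3765379, 9158340/3765379], P' = [19635834/3765379 7697574/3765379; 7697574/3765379 9238062/3765379]
step 2: x' = [-23532273585/7577194103, -17445511522/7577194103], P' = [39864644754/7577194103 15654240270/7577194103; 15654240270/7577194103 18618163062/7577194103]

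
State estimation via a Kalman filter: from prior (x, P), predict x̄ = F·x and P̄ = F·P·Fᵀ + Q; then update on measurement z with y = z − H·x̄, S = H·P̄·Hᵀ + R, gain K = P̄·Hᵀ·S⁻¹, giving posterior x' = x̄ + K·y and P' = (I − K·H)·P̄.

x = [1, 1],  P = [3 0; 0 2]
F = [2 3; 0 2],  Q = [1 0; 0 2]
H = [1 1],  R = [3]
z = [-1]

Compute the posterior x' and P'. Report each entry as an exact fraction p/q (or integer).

x̄ = F·x = [5, 2]
P̄ = F·P·Fᵀ + Q = [31 12; 12 10]
y = z − H·x̄ = [-8]
S = H·P̄·Hᵀ + R = [68]
K = P̄·Hᵀ·S⁻¹ = [43/68; 11/34]
x' = x̄ + K·y = [-1/17, -10/17]
P' = (I − K·H)·P̄ = [259/68 -65/34; -65/34 49/17]

x' = [-1/17, -10/17]
P' = [259/68 -65/34; -65/34 49/17]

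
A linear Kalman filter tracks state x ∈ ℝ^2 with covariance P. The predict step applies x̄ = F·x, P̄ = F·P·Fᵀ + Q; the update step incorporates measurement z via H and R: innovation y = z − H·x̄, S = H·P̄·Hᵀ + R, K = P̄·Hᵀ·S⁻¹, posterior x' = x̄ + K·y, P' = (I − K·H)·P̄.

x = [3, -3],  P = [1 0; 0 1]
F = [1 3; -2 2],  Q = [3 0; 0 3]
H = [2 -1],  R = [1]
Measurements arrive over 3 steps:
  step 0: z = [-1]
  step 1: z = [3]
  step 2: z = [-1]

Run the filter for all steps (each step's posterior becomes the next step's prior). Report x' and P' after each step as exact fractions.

step 0: x̄ = F·x = [-6, -12]
step 0: P̄ = F·P·Fᵀ + Q = [13 4; 4 11]
step 0: y = z − H·x̄ = [-1]
step 0: S = H·P̄·Hᵀ + R = [48]
step 0: K = P̄·Hᵀ·S⁻¹ = [11/24; -1/16]
step 0: x' = x̄ + K·y = [-155/24, -191/16]
step 0: P' = (I − K·H)·P̄ = [35/12 43/8; 43/8 173/16]
step 1: x̄ = F·x = [-2029/48, -263/24]
step 1: P̄ = F·P·Fᵀ + Q = [6503/48 901/24; 901/24 179/12]
step 1: y = z − H·x̄ = [919/12]
step 1: S = H·P̄·Hᵀ + R = [1223/3]
step 1: K = P̄·Hᵀ·S⁻¹ = [2801/4892; 361/2446]
step 1: x' = x̄ + K·y = [7721/4892, 1685/4892]
step 1: P' = (I − K·H)·P̄ = [2241/1223 15127/4892; 15127/4892 7383/1223]
step 2: x̄ = F·x = [3194/1223, -3018/1223]
step 2: P̄ = F·P·Fᵀ + Q = [190095/2446 24689/1223; 24689/1223 11911/1223]
step 2: y = z − H·x̄ = [-10629/1223]
step 2: S = H·P̄·Hᵀ + R = [294568/1223]
step 2: K = P̄·Hᵀ·S⁻¹ = [82703/147284; 37467/294568]
step 2: x' = x̄ + K·y = [-334117/147284, -1052529/294568]
step 2: P' = (I − K·H)·P̄ = [65291/36821 439625/147284; 439625/147284 1721033/294568]

step 0: x' = [-155/24, -191/16], P' = [35/12 43/8; 43/8 173/16]
step 1: x' = [7721/4892, 1685/4892], P' = [2241/1223 15127/4892; 15127/4892 7383/1223]
step 2: x' = [-334117/147284, -1052529/294568], P' = [65291/36821 439625/147284; 439625/147284 1721033/294568]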